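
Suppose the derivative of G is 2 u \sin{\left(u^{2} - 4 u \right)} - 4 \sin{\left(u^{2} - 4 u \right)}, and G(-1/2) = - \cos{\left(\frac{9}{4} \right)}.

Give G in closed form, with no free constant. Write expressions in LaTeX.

The substitution w = u^{2} - 4 u works: G'(u) is exactly (dG/dw)*(dw/du) for that inner function.
A general antiderivative is - \cos{\left(u^{2} - 4 u \right)} + C.
The condition gives C = - \cos{\left(\frac{9}{4} \right)} - (- \cos{\left(\frac{9}{4} \right)}) = 0.
So G(u) = - \cos{\left(u^{2} - 4 u \right)}.
Check: d/du[- \cos{\left(u^{2} - 4 u \right)}] = 2 u \sin{\left(u^{2} - 4 u \right)} - 4 \sin{\left(u^{2} - 4 u \right)} = G'(u).

G(u) = - \cos{\left(u^{2} - 4 u \right)}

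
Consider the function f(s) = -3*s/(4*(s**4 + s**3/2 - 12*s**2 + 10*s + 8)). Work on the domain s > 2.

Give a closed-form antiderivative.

An antiderivative is F(s) = (7*s*log(s - 2) + 18*s*log(s + 1/2) - 25*s*log(s + 4) - 14*log(s - 2) - 36*log(s + 1/2) + 50*log(s + 4) + 105)/(1050*s - 2100).

Factor the denominator (2*(s - 2)**2*(s + 4)*(2*s + 1)) and decompose: f = 6/(175*(2*s + 1)) - 1/(42*(s + 4)) + 1/(150*(s - 2)) - 1/(10*(s - 2)**2); each piece integrates to a log, atan, or power term.
Check: d/ds[(7*s*log(s - 2) + 18*s*log(s + 1/2) - 25*s*log(s + 4) - 14*log(s - 2) - 36*log(s + 1/2) + 50*log(s + 4) + 105)/(1050*s - 2100)] = -3*s/(4*s**4 + 2*s**3 - 48*s**2 + 40*s + 32), which equals f(s).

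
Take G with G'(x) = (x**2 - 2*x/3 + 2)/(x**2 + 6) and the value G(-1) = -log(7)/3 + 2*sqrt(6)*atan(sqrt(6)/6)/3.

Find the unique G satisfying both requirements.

G(x) = x - log(x**2 + 6)/3 - 2*sqrt(6)*atan(sqrt(6)*x/6)/3 + 1

A candidate passes only if d/dx[G] lands on the given G'(x) exactly.
A general antiderivative is x - log(x**2 + 6)/3 - 2*sqrt(6)*atan(sqrt(6)*x/6)/3 + C.
The condition gives C = -log(7)/3 + 2*sqrt(6)*atan(sqrt(6)/6)/3 - (-1 - log(7)/3 + 2*sqrt(6)*atan(sqrt(6)/6)/3) = 1.
So G(x) = x - log(x**2 + 6)/3 - 2*sqrt(6)*atan(sqrt(6)*x/6)/3 + 1.
Check: d/dx[x - log(x**2 + 6)/3 - 2*sqrt(6)*atan(sqrt(6)*x/6)/3 + 1] = (3*x**2 - 2*x + 6)/(3*x**2 + 18), which equals G'(x).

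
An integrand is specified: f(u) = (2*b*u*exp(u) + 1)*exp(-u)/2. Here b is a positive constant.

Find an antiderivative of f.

An antiderivative is F(u) = (b*u**2*exp(u) - 1)*exp(-u)/2.

Any candidate F(u) must reproduce f(u) exactly when differentiated.
Check: d/du[(b*u**2*exp(u) - 1)*exp(-u)/2] = (2*b*u*exp(u) + 1)*exp(-u)/2 = f(u).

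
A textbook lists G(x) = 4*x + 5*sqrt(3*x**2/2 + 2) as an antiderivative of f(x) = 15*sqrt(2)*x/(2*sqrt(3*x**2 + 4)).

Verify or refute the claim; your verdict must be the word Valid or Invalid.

Invalid: d/dx[G] - f = 4, which is not 0.

d/dx[G] = (15*sqrt(2)*x + 8*sqrt(3*x**2 + 4))/(2*sqrt(3*x**2 + 4))
d/dx[G] - f(x) = 4 != 0.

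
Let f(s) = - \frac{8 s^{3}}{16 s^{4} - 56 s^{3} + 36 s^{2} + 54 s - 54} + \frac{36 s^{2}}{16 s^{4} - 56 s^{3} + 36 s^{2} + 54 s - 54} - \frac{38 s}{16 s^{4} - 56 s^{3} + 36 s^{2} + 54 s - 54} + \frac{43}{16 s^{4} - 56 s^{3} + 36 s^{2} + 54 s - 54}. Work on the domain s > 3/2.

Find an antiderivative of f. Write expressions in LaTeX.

The integrand splits into summands that can be handled one at a time.
Check: d/ds[\frac{- 4 s^{2} \log{\left(s + 1 \right)} + 12 s \log{\left(s + 1 \right)} - 9 \log{\left(s + 1 \right)} - 4}{8 s^{2} - 24 s + 18}] = \frac{- 8 s^{3} + 36 s^{2} - 38 s + 43}{16 s^{4} - 56 s^{3} + 36 s^{2} + 54 s - 54}, which equals f(s).

An antiderivative is F(s) = \frac{- 4 s^{2} \log{\left(s + 1 \right)} + 12 s \log{\left(s + 1 \right)} - 9 \log{\left(s + 1 \right)} - 4}{8 s^{2} - 24 s + 18}.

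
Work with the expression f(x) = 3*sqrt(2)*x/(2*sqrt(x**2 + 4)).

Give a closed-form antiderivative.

An antiderivative is F(x) = 3*sqrt(x**2/2 + 2).

The substitution u = x**2/2 + 2 works: f is exactly (dF/du)*(du/dx) for that inner function.
Check: d/dx[3*sqrt(x**2/2 + 2)] = 3*sqrt(2)*x/(2*sqrt(x**2 + 4)) = f(x).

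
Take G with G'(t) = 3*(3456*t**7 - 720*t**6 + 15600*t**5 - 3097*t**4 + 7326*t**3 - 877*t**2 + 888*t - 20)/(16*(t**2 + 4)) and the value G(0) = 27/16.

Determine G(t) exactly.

The proposed G(t) is checked by its d/dt: the result must match the given G'(t).
A general antiderivative is -4*(-3*t**2 + t/4 - 3/4)**3 + 3*atan(t/2)/2 + C.
The condition gives C = 27/16 - (27/16) = 0.
So G(t) = -4*(-3*t**2 + t/4 - 3/4)**3 + 3*atan(t/2)/2.
Check: d/dt[-4*(-3*t**2 + t/4 - 3/4)**3 + 3*atan(t/2)/2] = (10368*t**7 - 2160*t**6 + 46800*t**5 - 9291*t**4 + 21978*t**3 - 2631*t**2 + 2664*t - 60)/(16*t**2 + 64), which equals G'(t).

G(t) = -4*(-3*t**2 + t/4 - 3/4)**3 + 3*atan(t/2)/2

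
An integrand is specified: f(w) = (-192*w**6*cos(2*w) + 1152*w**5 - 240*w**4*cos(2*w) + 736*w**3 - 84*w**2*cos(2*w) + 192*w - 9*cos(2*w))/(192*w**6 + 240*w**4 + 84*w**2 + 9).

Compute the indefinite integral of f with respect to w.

F(w) = (72*w**2*log(4*w**2 + 3) - 12*w**2*sin(2*w) + 18*log(4*w**2 + 3) - 3*sin(2*w) - 10)/(24*w**2 + 6) + C

An antiderivative F(w) passes only if d/dw[F] lands on f(w) exactly.
Check: d/dw[(72*w**2*log(4*w**2 + 3) - 12*w**2*sin(2*w) + 18*log(4*w**2 + 3) - 3*sin(2*w) - 10)/(24*w**2 + 6)] = (-192*w**6*cos(2*w) + 1152*w**5 - 240*w**4*cos(2*w) + 736*w**3 - 84*w**2*cos(2*w) + 192*w - 9*cos(2*w))/(192*w**6 + 240*w**4 + 84*w**2 + 9) = f(w).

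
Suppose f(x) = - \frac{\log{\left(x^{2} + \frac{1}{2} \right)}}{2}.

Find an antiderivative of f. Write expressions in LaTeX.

An antiderivative is F(x) = - \frac{x \log{\left(x^{2} + \frac{1}{2} \right)} - 2 x + \sqrt{2} \operatorname{atan}{\left(\sqrt{2} x \right)}}{2}.

Whatever form F(x) takes, F'(x) = f(x) is non-negotiable.
Check: d/dx[- \frac{x \log{\left(x^{2} + \frac{1}{2} \right)} - 2 x + \sqrt{2} \operatorname{atan}{\left(\sqrt{2} x \right)}}{2}] = - \frac{\log{\left(x^{2} + \frac{1}{2} \right)}}{2} = f(x).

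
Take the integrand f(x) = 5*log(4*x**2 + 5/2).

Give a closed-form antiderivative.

Since d/dx undoes antidifferentiation here, F'(x) = f(x) is required of F(x).
Check: d/dx[5*(2*x*log(4*x**2 + 5/2) - 4*x + sqrt(10)*atan(2*sqrt(10)*x/5))/2] = 5*log(4*x**2 + 5/2) = f(x).

An antiderivative is F(x) = 5*(2*x*log(4*x**2 + 5/2) - 4*x + sqrt(10)*atan(2*sqrt(10)*x/5))/2.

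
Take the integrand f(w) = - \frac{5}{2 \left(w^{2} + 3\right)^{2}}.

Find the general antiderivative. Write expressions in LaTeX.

Differentiate the proposed F(w) back; it has to land on f(w) exactly.
Check: d/dw[\frac{5 \left(- 3 w - \sqrt{3} \left(w^{2} + 3\right) \operatorname{atan}{\left(\frac{\sqrt{3} w}{3} \right)}\right)}{36 \left(w^{2} + 3\right)}] = - \frac{5}{2 w^{4} + 12 w^{2} + 18}, which equals f(w).

F(w) = \frac{5 \left(- 3 w - \sqrt{3} \left(w^{2} + 3\right) \operatorname{atan}{\left(\frac{\sqrt{3} w}{3} \right)}\right)}{36 \left(w^{2} + 3\right)} + C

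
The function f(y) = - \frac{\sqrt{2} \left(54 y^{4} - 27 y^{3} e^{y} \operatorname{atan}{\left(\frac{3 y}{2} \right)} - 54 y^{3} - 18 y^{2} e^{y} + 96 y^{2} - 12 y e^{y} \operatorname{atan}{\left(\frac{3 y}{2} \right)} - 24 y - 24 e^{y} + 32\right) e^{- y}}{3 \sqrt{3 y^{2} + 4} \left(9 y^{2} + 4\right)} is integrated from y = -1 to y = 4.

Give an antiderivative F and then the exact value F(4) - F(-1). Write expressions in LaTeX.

Antiderivative: F(y) = \frac{\sqrt{2} \sqrt{3 y^{2} + 4} \left(e^{y} \operatorname{atan}{\left(\frac{3 y}{2} \right)} + 2\right) e^{- y}}{3}; value = - \frac{2 \sqrt{14} e}{3} + \frac{4 \sqrt{26}}{3 e^{4}} + \frac{\sqrt{14} \operatorname{atan}{\left(\frac{3}{2} \right)}}{3} + \frac{2 \sqrt{26} \operatorname{atan}{\left(6 \right)}}{3}

Recognize the product-rule pattern: f = u'v + uv' with u = \frac{4 \sqrt{\frac{3 y^{2}}{2} + 2}}{3}, v = \frac{\operatorname{atan}{\left(\frac{3 y}{2} \right)}}{2} + e^{- y}, so integration by parts undoes it.
F(y) = \frac{\sqrt{2} \sqrt{3 y^{2} + 4} \left(e^{y} \operatorname{atan}{\left(\frac{3 y}{2} \right)} + 2\right) e^{- y}}{3} is an antiderivative of f.
Check: d/dy[\frac{\sqrt{2} \sqrt{3 y^{2} + 4} \left(e^{y} \operatorname{atan}{\left(\frac{3 y}{2} \right)} + 2\right) e^{- y}}{3}] = \frac{- 54 \sqrt{2} y^{4} + 27 \sqrt{2} y^{3} e^{y} \operatorname{atan}{\left(\frac{3 y}{2} \right)} + 54 \sqrt{2} y^{3} + 18 \sqrt{2} y^{2} e^{y} - 96 \sqrt{2} y^{2} + 12 \sqrt{2} y e^{y} \operatorname{atan}{\left(\frac{3 y}{2} \right)} + 24 \sqrt{2} y + 24 \sqrt{2} e^{y} - 32 \sqrt{2}}{27 y^{2} \sqrt{3 y^{2} + 4} e^{y} + 12 \sqrt{3 y^{2} + 4} e^{y}}, which equals f(y).
F(4) = \frac{4 \sqrt{26}}{3 e^{4}} + \frac{2 \sqrt{26} \operatorname{atan}{\left(6 \right)}}{3}; F(-1) = - \frac{\sqrt{14} \operatorname{atan}{\left(\frac{3}{2} \right)}}{3} + \frac{2 \sqrt{14} e}{3}.
Integral = F(4) - F(-1) = - \frac{2 \sqrt{14} e}{3} + \frac{4 \sqrt{26}}{3 e^{4}} + \frac{\sqrt{14} \operatorname{atan}{\left(\frac{3}{2} \right)}}{3} + \frac{2 \sqrt{26} \operatorname{atan}{\left(6 \right)}}{3}.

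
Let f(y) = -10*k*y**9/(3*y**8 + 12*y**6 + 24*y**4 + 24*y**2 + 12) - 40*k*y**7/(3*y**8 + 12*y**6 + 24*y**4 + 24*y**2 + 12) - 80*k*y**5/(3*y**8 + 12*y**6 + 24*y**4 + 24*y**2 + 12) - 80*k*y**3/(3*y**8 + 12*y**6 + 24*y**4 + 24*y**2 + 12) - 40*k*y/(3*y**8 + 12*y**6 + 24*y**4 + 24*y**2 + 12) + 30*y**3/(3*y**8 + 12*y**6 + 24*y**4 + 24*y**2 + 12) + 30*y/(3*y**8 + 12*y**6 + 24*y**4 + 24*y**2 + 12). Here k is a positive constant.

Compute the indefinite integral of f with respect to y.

F(y) = -5*k*y**2/3 - 5/(2*(y**4 + 2*y**2 + 2)) + C

The integrand splits into summands that can be handled one at a time.
Check: d/dy[-5*k*y**2/3 - 5/(2*(y**4 + 2*y**2 + 2))] = (-10*k*y**9 - 40*k*y**7 - 80*k*y**5 - 80*k*y**3 - 40*k*y + 30*y**3 + 30*y)/(3*y**8 + 12*y**6 + 24*y**4 + 24*y**2 + 12), which equals f(y).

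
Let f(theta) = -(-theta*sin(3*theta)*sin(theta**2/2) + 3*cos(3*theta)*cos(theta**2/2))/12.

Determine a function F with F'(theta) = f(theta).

An antiderivative is F(theta) = -sin(3*theta)*cos(theta**2/2)/12.

f has the shape u'v + uv' for u = -cos(theta**2/2)/12 and v = sin(3*theta) — it is the derivative of the product u*v.
Check: d/dtheta[-sin(3*theta)*cos(theta**2/2)/12] = theta*sin(3*theta)*sin(theta**2/2)/12 - cos(3*theta)*cos(theta**2/2)/4, which equals f(theta).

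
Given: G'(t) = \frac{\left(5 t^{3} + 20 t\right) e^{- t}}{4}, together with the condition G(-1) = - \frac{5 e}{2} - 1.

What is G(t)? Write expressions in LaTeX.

G(t) = \frac{\left(- 5 t^{3} - 15 t^{2} - 50 t - 4 e^{t} - 50\right) e^{- t}}{4}

Recognize the product-rule pattern: G'(t) = u'v + uv' with u = - \frac{5 t^{3}}{4} - \frac{15 t^{2}}{4} - \frac{25 t}{2} - \frac{25}{2}, v = e^{- t}, so integration by parts undoes it.
A general antiderivative is \frac{\left(- 5 t^{3} - 15 t^{2} - 50 t - 50\right) e^{- t}}{4} + C.
The condition gives C = - \frac{5 e}{2} - 1 - (- \frac{5 e}{2}) = -1.
So G(t) = \frac{\left(- 5 t^{3} - 15 t^{2} - 50 t - 4 e^{t} - 50\right) e^{- t}}{4}.
Check: d/dt[\frac{\left(- 5 t^{3} - 15 t^{2} - 50 t - 4 e^{t} - 50\right) e^{- t}}{4}] = \frac{\left(5 t^{3} + 20 t\right) e^{- t}}{4} = G'(t).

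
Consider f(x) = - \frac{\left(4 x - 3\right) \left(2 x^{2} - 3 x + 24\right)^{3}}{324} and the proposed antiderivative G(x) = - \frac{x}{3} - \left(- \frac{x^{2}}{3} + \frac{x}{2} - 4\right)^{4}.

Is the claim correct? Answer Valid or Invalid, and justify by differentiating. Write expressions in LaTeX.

Invalid: d/dx[G] - f = - \frac{1}{3}, which is not 0.

d/dx[G] = - \frac{8 x^{7}}{81} + \frac{14 x^{6}}{27} - \frac{41 x^{5}}{9} + \frac{85 x^{4}}{6} - \frac{707 x^{3}}{12} + 102 x^{2} - \frac{656 x}{3} + \frac{383}{3}
d/dx[G] - f(x) = - \frac{1}{3} != 0.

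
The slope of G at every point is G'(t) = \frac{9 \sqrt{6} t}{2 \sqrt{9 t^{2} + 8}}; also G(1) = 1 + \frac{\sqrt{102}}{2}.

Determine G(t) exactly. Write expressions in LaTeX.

G(t) = 3 \sqrt{\frac{3 t^{2}}{2} + \frac{4}{3}} + 1

The substitution u = \frac{3 t^{2}}{2} + \frac{4}{3} works: G'(t) is exactly (dG/du)*(du/dt) for that inner function.
A general antiderivative is 3 \sqrt{\frac{3 t^{2}}{2} + \frac{4}{3}} + C.
The condition gives C = 1 + \frac{\sqrt{102}}{2} - (\frac{\sqrt{102}}{2}) = 1.
So G(t) = 3 \sqrt{\frac{3 t^{2}}{2} + \frac{4}{3}} + 1.
Check: d/dt[3 \sqrt{\frac{3 t^{2}}{2} + \frac{4}{3}} + 1] = \frac{9 \sqrt{6} t}{2 \sqrt{9 t^{2} + 8}} = G'(t).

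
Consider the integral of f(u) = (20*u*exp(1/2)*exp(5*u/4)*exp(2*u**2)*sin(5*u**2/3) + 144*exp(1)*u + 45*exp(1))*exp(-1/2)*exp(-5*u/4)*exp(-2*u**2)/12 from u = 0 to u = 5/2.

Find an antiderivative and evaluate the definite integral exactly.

Antiderivative: F(u) = (-exp(-1/2)*exp(5*u/4)*exp(2*u**2)*cos(5*u**2/3) - 6)*exp(1/2)*exp(-5*u/4)*exp(-2*u**2)/2; value = -3*exp(-121/8) - cos(125/12)/2 + 1/2 + 3*exp(1/2)

For F(u) to be correct the identity F'(u) - f(u) = 0 must hold.
F(u) = (-exp(-1/2)*exp(5*u/4)*exp(2*u**2)*cos(5*u**2/3) - 6)*exp(1/2)*exp(-5*u/4)*exp(-2*u**2)/2 is an antiderivative of f.
Check: d/du[(-exp(-1/2)*exp(5*u/4)*exp(2*u**2)*cos(5*u**2/3) - 6)*exp(1/2)*exp(-5*u/4)*exp(-2*u**2)/2] = (20*u*exp(1/2)*exp(5*u/4)*exp(2*u**2)*sin(5*u**2/3) + 144*exp(1)*u + 45*exp(1))*exp(-1/2)*exp(-5*u/4)*exp(-2*u**2)/12 = f(u).
F(5/2) = -3*exp(-121/8) - cos(125/12)/2; F(0) = -3*exp(1/2) - 1/2.
Integral = F(5/2) - F(0) = -3*exp(-121/8) - cos(125/12)/2 + 1/2 + 3*exp(1/2).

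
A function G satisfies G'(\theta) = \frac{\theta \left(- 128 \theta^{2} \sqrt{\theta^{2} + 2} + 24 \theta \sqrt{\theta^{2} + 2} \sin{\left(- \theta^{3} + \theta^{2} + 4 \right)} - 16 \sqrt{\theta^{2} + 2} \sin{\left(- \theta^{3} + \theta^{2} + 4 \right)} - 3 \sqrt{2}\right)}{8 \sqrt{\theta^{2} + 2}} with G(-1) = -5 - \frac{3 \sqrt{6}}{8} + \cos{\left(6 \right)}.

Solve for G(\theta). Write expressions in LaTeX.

G(\theta) = - 4 \theta^{4} - \frac{3 \sqrt{\frac{\theta^{2}}{2} + 1}}{4} + \cos{\left(- \theta^{3} + \theta^{2} + 4 \right)} - 1

Differentiate the proposed G(\theta) back; it has to land on the given G'(\theta).
A general antiderivative is - 4 \theta^{4} - \frac{3 \sqrt{\frac{\theta^{2}}{2} + 1}}{4} + \cos{\left(- \theta^{3} + \theta^{2} + 4 \right)} + C.
The condition gives C = -5 - \frac{3 \sqrt{6}}{8} + \cos{\left(6 \right)} - (-4 - \frac{3 \sqrt{6}}{8} + \cos{\left(6 \right)}) = -1.
So G(\theta) = - 4 \theta^{4} - \frac{3 \sqrt{\frac{\theta^{2}}{2} + 1}}{4} + \cos{\left(- \theta^{3} + \theta^{2} + 4 \right)} - 1.
Check: d/d\theta[- 4 \theta^{4} - \frac{3 \sqrt{\frac{\theta^{2}}{2} + 1}}{4} + \cos{\left(- \theta^{3} + \theta^{2} + 4 \right)} - 1] = \frac{- 128 \theta^{3} \sqrt{\theta^{2} + 2} + 24 \theta^{2} \sqrt{\theta^{2} + 2} \sin{\left(- \theta^{3} + \theta^{2} + 4 \right)} - 16 \theta \sqrt{\theta^{2} + 2} \sin{\left(- \theta^{3} + \theta^{2} + 4 \right)} - 3 \sqrt{2} \theta}{8 \sqrt{\theta^{2} + 2}}, which equals G'(\theta).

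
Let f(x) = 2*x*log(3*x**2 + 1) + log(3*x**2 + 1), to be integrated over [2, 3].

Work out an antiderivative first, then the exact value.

The integrand splits into summands that can be handled one at a time.
F(x) = -x**2 - 2*x + (x**2 + x)*log(3*x**2 + 1) + log(x**2 + 1/3)/3 + 2*sqrt(3)*atan(sqrt(3)*x)/3 is an antiderivative of f.
Check: d/dx[-x**2 - 2*x + (x**2 + x)*log(3*x**2 + 1) + log(x**2 + 1/3)/3 + 2*sqrt(3)*atan(sqrt(3)*x)/3] = 2*x*log(3*x**2 + 1) + log(3*x**2 + 1) = f(x).
F(3) = -15 + log(28/3)/3 + 2*sqrt(3)*atan(3*sqrt(3))/3 + 12*log(28); F(2) = -8 + log(13/3)/3 + 2*sqrt(3)*atan(2*sqrt(3))/3 + 6*log(13).
Integral = F(3) - F(2) = -6*log(13) - 7 - 2*sqrt(3)*atan(2*sqrt(3))/3 - log(13/3)/3 + log(28/3)/3 + 2*sqrt(3)*atan(3*sqrt(3))/3 + 12*log(28).

Antiderivative: F(x) = -x**2 - 2*x + (x**2 + x)*log(3*x**2 + 1) + log(x**2 + 1/3)/3 + 2*sqrt(3)*atan(sqrt(3)*x)/3; value = -6*log(13) - 7 - 2*sqrt(3)*atan(2*sqrt(3))/3 - log(13/3)/3 + log(28/3)/3 + 2*sqrt(3)*atan(3*sqrt(3))/3 + 12*log(28)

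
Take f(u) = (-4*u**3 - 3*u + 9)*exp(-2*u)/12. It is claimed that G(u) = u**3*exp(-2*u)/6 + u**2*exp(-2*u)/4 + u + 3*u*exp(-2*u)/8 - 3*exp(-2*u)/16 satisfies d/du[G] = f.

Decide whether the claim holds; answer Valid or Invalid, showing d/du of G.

d/du[G] = (-4*u**3 - 3*u + 12*exp(2*u) + 9)*exp(-2*u)/12
d/du[G] - f(u) = 1 != 0.

Invalid: d/du[G] - f = 1, which is not 0.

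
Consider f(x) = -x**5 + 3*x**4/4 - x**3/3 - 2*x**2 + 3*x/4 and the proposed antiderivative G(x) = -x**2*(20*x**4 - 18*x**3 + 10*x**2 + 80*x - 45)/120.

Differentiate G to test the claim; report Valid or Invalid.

d/dx[G] = -x**5 + 3*x**4/4 - x**3/3 - 2*x**2 + 3*x/4
This equals f(x) exactly, so the claim holds.

Valid - differentiating G returns exactly f.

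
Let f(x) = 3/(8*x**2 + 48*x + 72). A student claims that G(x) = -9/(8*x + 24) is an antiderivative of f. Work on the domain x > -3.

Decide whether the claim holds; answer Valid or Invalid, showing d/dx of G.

d/dx[G] = 9/(8*x**2 + 48*x + 72)
d/dx[G] - f(x) = 3/(4*x**2 + 24*x + 36) != 0.

Invalid: d/dx[G] - f = 3/(4*x**2 + 24*x + 36), which is not 0.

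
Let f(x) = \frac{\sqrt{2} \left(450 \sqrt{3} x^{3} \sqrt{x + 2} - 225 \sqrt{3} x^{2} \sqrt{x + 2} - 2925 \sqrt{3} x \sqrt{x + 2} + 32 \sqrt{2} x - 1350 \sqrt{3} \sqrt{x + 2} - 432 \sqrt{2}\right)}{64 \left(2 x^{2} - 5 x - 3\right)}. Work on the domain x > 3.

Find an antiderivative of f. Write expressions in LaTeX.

Recover f(x) by differentiating a candidate F(x); any mismatch rules it out.
Check: d/dx[\frac{5 \left(\frac{3 x}{2} + 3\right)^{\frac{5}{2}}}{4} - \frac{3 \log{\left(2 x - 6 \right)}}{2} + 2 \log{\left(2 x + 1 \right)}] = \frac{450 \sqrt{3} x^{3} \sqrt{x + 2} - 225 \sqrt{3} x^{2} \sqrt{x + 2} - 2925 \sqrt{3} x \sqrt{x + 2} + 32 \sqrt{2} x - 1350 \sqrt{3} \sqrt{x + 2} - 432 \sqrt{2}}{64 \sqrt{2} x^{2} - 160 \sqrt{2} x - 96 \sqrt{2}}, which equals f(x).

An antiderivative is F(x) = \frac{5 \left(\frac{3 x}{2} + 3\right)^{\frac{5}{2}}}{4} - \frac{3 \log{\left(2 x - 6 \right)}}{2} + 2 \log{\left(2 x + 1 \right)}.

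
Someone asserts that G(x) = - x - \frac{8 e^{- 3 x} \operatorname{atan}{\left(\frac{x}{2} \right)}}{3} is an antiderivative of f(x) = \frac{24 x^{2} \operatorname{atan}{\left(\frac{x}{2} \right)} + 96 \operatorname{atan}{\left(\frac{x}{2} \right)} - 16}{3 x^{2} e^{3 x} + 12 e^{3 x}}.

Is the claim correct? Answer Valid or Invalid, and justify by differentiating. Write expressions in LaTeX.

d/dx[G] = \frac{- 3 x^{2} e^{3 x} + 24 x^{2} \operatorname{atan}{\left(\frac{x}{2} \right)} - 12 e^{3 x} + 96 \operatorname{atan}{\left(\frac{x}{2} \right)} - 16}{3 x^{2} e^{3 x} + 12 e^{3 x}}
d/dx[G] - f(x) = -1 != 0.

Invalid: d/dx[G] - f = -1, which is not 0.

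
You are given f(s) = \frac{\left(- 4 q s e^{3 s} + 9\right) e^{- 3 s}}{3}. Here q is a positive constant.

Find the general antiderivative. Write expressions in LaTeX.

An antiderivative F(s) passes only if d/ds[F] lands on f(s) exactly.
Check: d/ds[\frac{\left(- 2 q s^{2} e^{3 s} - 3\right) e^{- 3 s}}{3}] = \frac{\left(- 4 q s e^{3 s} + 9\right) e^{- 3 s}}{3} = f(s).

F(s) = \frac{\left(- 2 q s^{2} e^{3 s} - 3\right) e^{- 3 s}}{3} + C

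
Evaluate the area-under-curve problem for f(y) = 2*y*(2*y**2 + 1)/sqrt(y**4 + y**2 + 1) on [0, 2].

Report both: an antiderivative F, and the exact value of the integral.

Antiderivative: F(y) = 2*sqrt(y**4 + y**2 + 1); value = -2 + 2*sqrt(21)

The substitution u = y**4 + y**2 + 1 works: f is exactly (dF/du)*(du/dy) for that inner function.
F(y) = 2*sqrt(y**4 + y**2 + 1) is an antiderivative of f.
Check: d/dy[2*sqrt(y**4 + y**2 + 1)] = (4*y**3 + 2*y)/sqrt(y**4 + y**2 + 1), which equals f(y).
F(2) = 2*sqrt(21); F(0) = 2.
Integral = F(2) - F(0) = -2 + 2*sqrt(21).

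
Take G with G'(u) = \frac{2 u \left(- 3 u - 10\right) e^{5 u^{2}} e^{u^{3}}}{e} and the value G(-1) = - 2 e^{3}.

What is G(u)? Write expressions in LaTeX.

G(u) = - \frac{2 e^{5 u^{2}} e^{u^{3}}}{e}

The substitution w = u^{3} + 5 u^{2} - 1 works: G'(u) is exactly (dG/dw)*(dw/du) for that inner function.
A general antiderivative is - 2 e^{u^{3} + 5 u^{2} - 1} + C.
The condition gives C = - 2 e^{3} - (- 2 e^{3}) = 0.
So G(u) = - \frac{2 e^{5 u^{2}} e^{u^{3}}}{e}.
Check: d/du[- \frac{2 e^{5 u^{2}} e^{u^{3}}}{e}] = \frac{- 6 u^{2} e^{5 u^{2}} e^{u^{3}} - 20 u e^{5 u^{2}} e^{u^{3}}}{e}, which equals G'(u).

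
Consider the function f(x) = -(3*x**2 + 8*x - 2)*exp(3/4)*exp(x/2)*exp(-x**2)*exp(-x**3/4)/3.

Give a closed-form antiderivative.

The substitution u = -x**3/4 - x**2 + x/2 + 3/4 works: f is exactly (dF/du)*(du/dx) for that inner function.
Check: d/dx[4*exp(-x**3/4 - x**2 + x/2 + 3/4)/3] = (-3*x**2 - 8*x + 2)*exp(3/4)*exp(x/2)*exp(-x**2)*exp(-x**3/4)/3, which equals f(x).

An antiderivative is F(x) = 4*exp(-x**3/4 - x**2 + x/2 + 3/4)/3.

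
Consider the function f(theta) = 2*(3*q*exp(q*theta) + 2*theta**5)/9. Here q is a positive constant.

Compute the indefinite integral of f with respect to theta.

Whatever form F(theta) takes, F'(theta) = f(theta) is non-negotiable.
Check: d/dtheta[2*theta**6/27 + 2*exp(q*theta)/3] = 2*q*exp(q*theta)/3 + 4*theta**5/9, which equals f(theta).

F(theta) = 2*theta**6/27 + 2*exp(q*theta)/3 + C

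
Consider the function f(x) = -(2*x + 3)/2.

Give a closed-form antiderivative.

A first test for any F(x): its x-derivative must equal f(x) identically.
Check: d/dx[-x*(x + 3)/2] = -x - 3/2, which equals f(x).

An antiderivative is F(x) = -x*(x + 3)/2.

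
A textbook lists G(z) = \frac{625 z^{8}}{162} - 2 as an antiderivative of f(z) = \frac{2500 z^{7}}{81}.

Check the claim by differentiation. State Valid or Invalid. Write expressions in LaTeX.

d/dz[G] = \frac{2500 z^{7}}{81}
This equals f(z) exactly, so the claim holds.

Valid - differentiating G returns exactly f.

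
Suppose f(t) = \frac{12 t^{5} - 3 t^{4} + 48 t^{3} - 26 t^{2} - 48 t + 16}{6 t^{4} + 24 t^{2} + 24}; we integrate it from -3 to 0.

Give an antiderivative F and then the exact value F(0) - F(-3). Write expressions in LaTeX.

f has the shape u'v + uv' for u = \frac{2}{2 t^{2} + 4} and v = t^{4} - \frac{t^{3}}{2} + \frac{4 t}{3} + 4 — it is the derivative of the product u*v.
F(t) = \frac{6 t^{4} - 3 t^{3} + 8 t + 24}{6 t^{2} + 12} is an antiderivative of f.
Check: d/dt[\frac{6 t^{4} - 3 t^{3} + 8 t + 24}{6 t^{2} + 12}] = \frac{12 t^{5} - 3 t^{4} + 48 t^{3} - 26 t^{2} - 48 t + 16}{6 t^{4} + 24 t^{2} + 24} = f(t).
F(0) = 2; F(-3) = \frac{189}{22}.
Integral = F(0) - F(-3) = - \frac{145}{22}.

Antiderivative: F(t) = \frac{6 t^{4} - 3 t^{3} + 8 t + 24}{6 t^{2} + 12}; value = - \frac{145}{22}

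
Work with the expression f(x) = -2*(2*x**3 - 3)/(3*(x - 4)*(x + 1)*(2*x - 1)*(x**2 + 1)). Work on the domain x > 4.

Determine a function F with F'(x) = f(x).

Factor the denominator (3*(x - 4)*(x + 1)*(2*x - 1)*(x**2 + 1)) and decompose: f = (43*x + 19)/(255*(x**2 + 1)) - 88/(315*(2*x - 1)) + 1/(9*(x + 1)) - 50/(357*(x - 4)); each piece integrates to a log, atan, or power term.
Check: d/dx[-50*log(x - 4)/357 - 44*log(x - 1/2)/315 + log(x + 1)/9 + 43*log(x**2 + 1)/510 + 19*atan(x)/255] = (6 - 4*x**3)/(6*x**5 - 21*x**4 - 9*x**3 - 9*x**2 - 15*x + 12), which equals f(x).

An antiderivative is F(x) = -50*log(x - 4)/357 - 44*log(x - 1/2)/315 + log(x + 1)/9 + 43*log(x**2 + 1)/510 + 19*atan(x)/255.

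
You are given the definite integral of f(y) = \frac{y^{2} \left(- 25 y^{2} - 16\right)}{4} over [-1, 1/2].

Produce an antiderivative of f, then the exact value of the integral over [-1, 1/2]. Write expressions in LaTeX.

For F(y) to be correct the identity F'(y) - f(y) = 0 must hold.
F(y) = \frac{- 15 y^{5} - 16 y^{3} + 18}{12} is an antiderivative of f.
Check: d/dy[\frac{- 15 y^{5} - 16 y^{3} + 18}{12}] = - \frac{25 y^{4}}{4} - 4 y^{2}, which equals f(y).
F(1/2) = \frac{497}{384}; F(-1) = \frac{49}{12}.
Integral = F(1/2) - F(-1) = - \frac{357}{128}.

Antiderivative: F(y) = \frac{- 15 y^{5} - 16 y^{3} + 18}{12}; value = - \frac{357}{128}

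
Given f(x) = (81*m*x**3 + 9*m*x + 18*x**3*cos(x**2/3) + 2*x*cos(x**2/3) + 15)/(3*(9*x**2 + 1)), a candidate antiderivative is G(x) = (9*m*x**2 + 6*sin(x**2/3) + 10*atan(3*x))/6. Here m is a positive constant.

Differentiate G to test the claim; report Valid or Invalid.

Valid. The derivative of G reproduces f.

d/dx[G] = (81*m*x**3 + 9*m*x + 18*x**3*cos(x**2/3) + 2*x*cos(x**2/3) + 15)/(27*x**2 + 3)
This equals f(x) exactly, so the claim holds.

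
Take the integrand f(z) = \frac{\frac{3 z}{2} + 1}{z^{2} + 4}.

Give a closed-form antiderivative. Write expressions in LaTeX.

Since d/dz undoes antidifferentiation here, F'(z) = f(z) is required of F(z).
Check: d/dz[\frac{3 \log{\left(z^{2} + 4 \right)}}{4} + \frac{\operatorname{atan}{\left(\frac{z}{2} \right)}}{2}] = \frac{3 z + 2}{2 z^{2} + 8}, which equals f(z).

An antiderivative is F(z) = \frac{3 \log{\left(z^{2} + 4 \right)}}{4} + \frac{\operatorname{atan}{\left(\frac{z}{2} \right)}}{2}.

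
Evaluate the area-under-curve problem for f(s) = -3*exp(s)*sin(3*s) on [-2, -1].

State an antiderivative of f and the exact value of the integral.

Differentiate the proposed F(s) back; it has to land on f(s) exactly.
F(s) = -3*exp(s)*sin(3*s)/10 + 9*exp(s)*cos(3*s)/10 is an antiderivative of f.
Check: d/ds[-3*exp(s)*sin(3*s)/10 + 9*exp(s)*cos(3*s)/10] = -3*exp(s)*sin(3*s) = f(s).
F(-1) = 9*exp(-1)*cos(3)/10 + 3*exp(-1)*sin(3)/10; F(-2) = 3*exp(-2)*sin(6)/10 + 9*exp(-2)*cos(6)/10.
Integral = F(-1) - F(-2) = 9*exp(-1)*cos(3)/10 - 9*exp(-2)*cos(6)/10 - 3*exp(-2)*sin(6)/10 + 3*exp(-1)*sin(3)/10.

Antiderivative: F(s) = -3*exp(s)*sin(3*s)/10 + 9*exp(s)*cos(3*s)/10; value = 9*exp(-1)*cos(3)/10 - 9*exp(-2)*cos(6)/10 - 3*exp(-2)*sin(6)/10 + 3*exp(-1)*sin(3)/10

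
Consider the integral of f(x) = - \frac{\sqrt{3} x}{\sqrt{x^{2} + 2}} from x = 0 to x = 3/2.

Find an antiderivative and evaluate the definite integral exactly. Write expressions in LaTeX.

Antiderivative: F(x) = - \sqrt{3 x^{2} + 6}; value = - \frac{\sqrt{51}}{2} + \sqrt{6}

The substitution u = 3 x^{2} + 6 works: f is exactly (dF/du)*(du/dx) for that inner function.
F(x) = - \sqrt{3 x^{2} + 6} is an antiderivative of f.
Check: d/dx[- \sqrt{3 x^{2} + 6}] = - \frac{\sqrt{3} x}{\sqrt{x^{2} + 2}} = f(x).
F(3/2) = - \frac{\sqrt{51}}{2}; F(0) = - \sqrt{6}.
Integral = F(3/2) - F(0) = - \frac{\sqrt{51}}{2} + \sqrt{6}.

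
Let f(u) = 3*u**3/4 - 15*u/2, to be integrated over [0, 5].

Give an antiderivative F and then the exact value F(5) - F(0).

The substitution w = u**2/4 - 5/2 works: f is exactly (dF/dw)*(dw/du) for that inner function.
F(u) = 3*(u**2/4 - 5/2)**2 is an antiderivative of f.
Check: d/du[3*(u**2/4 - 5/2)**2] = 3*u**3/4 - 15*u/2 = f(u).
F(5) = 675/16; F(0) = 75/4.
Integral = F(5) - F(0) = 375/16.

Antiderivative: F(u) = 3*(u**2/4 - 5/2)**2; value = 375/16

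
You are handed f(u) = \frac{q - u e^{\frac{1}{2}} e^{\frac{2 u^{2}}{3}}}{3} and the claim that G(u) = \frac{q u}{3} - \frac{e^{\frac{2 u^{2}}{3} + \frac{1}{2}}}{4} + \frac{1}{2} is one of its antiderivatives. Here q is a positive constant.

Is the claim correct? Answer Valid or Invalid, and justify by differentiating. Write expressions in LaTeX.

Valid. The derivative of G reproduces f.

d/du[G] = \frac{q}{3} - \frac{u e^{\frac{1}{2}} e^{\frac{2 u^{2}}{3}}}{3}
This equals f(u) exactly, so the claim holds.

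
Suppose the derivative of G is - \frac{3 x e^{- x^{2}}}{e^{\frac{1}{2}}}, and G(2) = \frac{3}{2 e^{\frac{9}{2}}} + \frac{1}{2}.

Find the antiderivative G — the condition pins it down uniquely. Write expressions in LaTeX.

G(x) = \frac{3 e^{- x^{2} - \frac{1}{2}}}{2} + \frac{1}{2}

The substitution u = - x^{2} - \frac{1}{2} works: G'(x) is exactly (dG/du)*(du/dx) for that inner function.
A general antiderivative is \frac{3 e^{- x^{2} - \frac{1}{2}}}{2} + C.
The condition gives C = \frac{3}{2 e^{\frac{9}{2}}} + \frac{1}{2} - (\frac{3}{2 e^{\frac{9}{2}}}) = \frac{1}{2}.
So G(x) = \frac{3 e^{- x^{2} - \frac{1}{2}}}{2} + \frac{1}{2}.
Check: d/dx[\frac{3 e^{- x^{2} - \frac{1}{2}}}{2} + \frac{1}{2}] = - \frac{3 x e^{- x^{2}}}{e^{\frac{1}{2}}} = G'(x).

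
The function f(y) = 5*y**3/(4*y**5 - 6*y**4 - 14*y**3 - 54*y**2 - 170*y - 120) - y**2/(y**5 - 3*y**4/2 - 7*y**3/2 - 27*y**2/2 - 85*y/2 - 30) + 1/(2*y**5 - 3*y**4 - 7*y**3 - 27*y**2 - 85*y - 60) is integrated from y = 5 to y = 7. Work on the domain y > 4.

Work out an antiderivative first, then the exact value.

The denominator factors as 2*(y - 4)*(y + 1)*(2*y + 3)*(y**2 + 5); partial fractions split f into directly integrable pieces: (173*y + 1147)/(2436*(y**2 + 5)) - 191/(319*(2*y + 3)) + 7/(60*(y + 1)) + 43/(385*(y - 4)).
F(y) = 43*log(y - 4)/385 + 7*log(y + 1)/60 - 191*log(y + 3/2)/638 + 173*log(y**2 + 5)/4872 + 1147*sqrt(5)*atan(sqrt(5)*y/5)/12180 is an antiderivative of f.
Check: d/dy[43*log(y - 4)/385 + 7*log(y + 1)/60 - 191*log(y + 3/2)/638 + 173*log(y**2 + 5)/4872 + 1147*sqrt(5)*atan(sqrt(5)*y/5)/12180] = (5*y**3 - 4*y**2 + 2)/(4*y**5 - 6*y**4 - 14*y**3 - 54*y**2 - 170*y - 120), which equals f(y).
F(7) = -191*log(17/2)/638 + 43*log(3)/385 + 173*log(54)/4872 + 7*log(8)/60 + 1147*sqrt(5)*atan(7*sqrt(5)/5)/12180; F(5) = -191*log(13/2)/638 + 173*log(30)/4872 + 7*log(6)/60 + 1147*sqrt(5)*atan(sqrt(5))/12180.
Integral = F(7) - F(5) = -191*log(17/2)/638 - 1147*sqrt(5)*atan(sqrt(5))/12180 - 7*log(6)/60 - 173*log(30)/4872 + 43*log(3)/385 + 173*log(54)/4872 + 7*log(8)/60 + 1147*sqrt(5)*atan(7*sqrt(5)/5)/12180 + 191*log(13/2)/638.

Antiderivative: F(y) = 43*log(y - 4)/385 + 7*log(y + 1)/60 - 191*log(y + 3/2)/638 + 173*log(y**2 + 5)/4872 + 1147*sqrt(5)*atan(sqrt(5)*y/5)/12180; value = -191*log(17/2)/638 - 1147*sqrt(5)*atan(sqrt(5))/12180 - 7*log(6)/60 - 173*log(30)/4872 + 43*log(3)/385 + 173*log(54)/4872 + 7*log(8)/60 + 1147*sqrt(5)*atan(7*sqrt(5)/5)/12180 + 191*log(13/2)/638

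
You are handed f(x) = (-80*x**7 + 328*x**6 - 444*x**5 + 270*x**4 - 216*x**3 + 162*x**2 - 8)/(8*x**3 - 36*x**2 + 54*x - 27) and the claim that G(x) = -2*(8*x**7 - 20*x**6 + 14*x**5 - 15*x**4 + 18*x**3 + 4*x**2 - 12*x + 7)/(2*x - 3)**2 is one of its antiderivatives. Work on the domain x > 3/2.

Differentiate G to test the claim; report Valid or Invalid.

d/dx[G] = (-160*x**7 + 656*x**6 - 888*x**5 + 540*x**4 - 432*x**3 + 324*x**2 - 16)/(8*x**3 - 36*x**2 + 54*x - 27)
d/dx[G] - f(x) = (-80*x**7 + 328*x**6 - 444*x**5 + 270*x**4 - 216*x**3 + 162*x**2 - 8)/(8*x**3 - 36*x**2 + 54*x - 27) != 0.

Invalid: d/dx[G] - f = (-80*x**7 + 328*x**6 - 444*x**5 + 270*x**4 - 216*x**3 + 162*x**2 - 8)/(8*x**3 - 36*x**2 + 54*x - 27), which is not 0.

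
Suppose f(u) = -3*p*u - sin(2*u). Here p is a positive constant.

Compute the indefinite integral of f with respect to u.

The integrand splits into summands that can be handled one at a time.
Check: d/du[-3*p*u**2/2 + cos(2*u)/2] = -3*p*u - sin(2*u) = f(u).

F(u) = -3*p*u**2/2 + cos(2*u)/2 + C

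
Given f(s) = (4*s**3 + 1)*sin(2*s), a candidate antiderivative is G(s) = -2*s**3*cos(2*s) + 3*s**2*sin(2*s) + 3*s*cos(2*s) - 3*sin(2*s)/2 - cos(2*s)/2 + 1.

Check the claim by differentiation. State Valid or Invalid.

Valid - differentiating G returns exactly f.

d/ds[G] = 4*s**3*sin(2*s) + sin(2*s)
This equals f(s) exactly, so the claim holds.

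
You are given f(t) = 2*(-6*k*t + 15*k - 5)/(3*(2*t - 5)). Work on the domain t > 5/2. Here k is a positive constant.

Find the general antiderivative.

A first test for any F(t): its t-derivative must equal f(t) identically.
Check: d/dt[(-6*k*t - 5*log(2*t - 5))/3] = (-12*k*t + 30*k - 10)/(6*t - 15), which equals f(t).

F(t) = (-6*k*t - 5*log(2*t - 5))/3 + C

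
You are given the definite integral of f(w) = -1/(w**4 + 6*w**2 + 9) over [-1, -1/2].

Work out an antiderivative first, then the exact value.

Antiderivative: F(w) = (-sqrt(3)*w**2*atan(sqrt(3)*w/3) - 3*w - 3*sqrt(3)*atan(sqrt(3)*w/3))/(18*w**2 + 54); value = -sqrt(3)*pi/108 - 5/312 + sqrt(3)*atan(sqrt(3)/6)/18

A first test for any F(w): its w-derivative must equal f(w) identically.
F(w) = (-sqrt(3)*w**2*atan(sqrt(3)*w/3) - 3*w - 3*sqrt(3)*atan(sqrt(3)*w/3))/(18*w**2 + 54) is an antiderivative of f.
Check: d/dw[(-sqrt(3)*w**2*atan(sqrt(3)*w/3) - 3*w - 3*sqrt(3)*atan(sqrt(3)*w/3))/(18*w**2 + 54)] = -1/(w**4 + 6*w**2 + 9) = f(w).
F(-1/2) = 1/39 + sqrt(3)*atan(sqrt(3)/6)/18; F(-1) = 1/24 + sqrt(3)*pi/108.
Integral = F(-1/2) - F(-1) = -sqrt(3)*pi/108 - 5/312 + sqrt(3)*atan(sqrt(3)/6)/18.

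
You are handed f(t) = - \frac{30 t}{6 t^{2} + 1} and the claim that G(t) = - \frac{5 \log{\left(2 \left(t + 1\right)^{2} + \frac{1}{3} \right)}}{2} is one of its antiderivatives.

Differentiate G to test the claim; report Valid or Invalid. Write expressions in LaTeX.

Invalid: d/dt[G] - f = \frac{180 t^{2} + 180 t - 30}{36 t^{4} + 72 t^{3} + 48 t^{2} + 12 t + 7}, which is not 0.

d/dt[G] = \frac{- 30 t - 30}{6 t^{2} + 12 t + 7}
d/dt[G] - f(t) = \frac{180 t^{2} + 180 t - 30}{36 t^{4} + 72 t^{3} + 48 t^{2} + 12 t + 7} != 0.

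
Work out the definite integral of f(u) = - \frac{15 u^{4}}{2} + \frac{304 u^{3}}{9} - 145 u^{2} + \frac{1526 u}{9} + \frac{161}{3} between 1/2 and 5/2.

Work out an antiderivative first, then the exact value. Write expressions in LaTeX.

Integrate term by term and add the pieces.
F(u) = - \frac{27 u^{5} - 152 u^{4} + 870 u^{3} - 1526 u^{2} - 966 u - 128}{18} is an antiderivative of f.
Check: d/du[- \frac{27 u^{5} - 152 u^{4} + 870 u^{3} - 1526 u^{2} - 966 u - 128}{18}] = - \frac{15 u^{4}}{2} + \frac{304 u^{3}}{9} - 145 u^{2} + \frac{1526 u}{9} + \frac{161}{3} = f(u).
F(5/2) = \frac{19067}{192}; F(1/2) = \frac{3173}{64}.
Integral = F(5/2) - F(1/2) = \frac{2387}{48}.

Antiderivative: F(u) = - \frac{27 u^{5} - 152 u^{4} + 870 u^{3} - 1526 u^{2} - 966 u - 128}{18}; value = \frac{2387}{48}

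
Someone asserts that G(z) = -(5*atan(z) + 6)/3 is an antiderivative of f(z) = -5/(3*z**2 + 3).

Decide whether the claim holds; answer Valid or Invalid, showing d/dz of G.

Valid - differentiating G returns exactly f.

d/dz[G] = -5/(3*z**2 + 3)
This equals f(z) exactly, so the claim holds.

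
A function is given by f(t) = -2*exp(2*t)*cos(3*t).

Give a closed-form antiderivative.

An antiderivative is F(t) = 2*(-3*sin(3*t) - 2*cos(3*t))*exp(2*t)/13.

Recover f(t) by differentiating a candidate F(t); any mismatch rules it out.
Check: d/dt[2*(-3*sin(3*t) - 2*cos(3*t))*exp(2*t)/13] = -2*exp(2*t)*cos(3*t) = f(t).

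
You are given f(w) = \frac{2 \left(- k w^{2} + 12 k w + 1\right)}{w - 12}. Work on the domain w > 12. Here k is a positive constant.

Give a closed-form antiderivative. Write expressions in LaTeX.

An antiderivative is F(w) = - k w^{2} + 2 \log{\left(\frac{w}{2} - 6 \right)}.

Since d/dw undoes antidifferentiation here, F'(w) = f(w) is required of F(w).
Check: d/dw[- k w^{2} + 2 \log{\left(\frac{w}{2} - 6 \right)}] = \frac{- 2 k w^{2} + 24 k w + 2}{w - 12}, which equals f(w).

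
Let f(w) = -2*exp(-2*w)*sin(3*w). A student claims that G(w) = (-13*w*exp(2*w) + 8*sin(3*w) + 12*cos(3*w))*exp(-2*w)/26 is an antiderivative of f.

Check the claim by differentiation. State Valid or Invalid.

d/dw[G] = (-exp(2*w) - 4*sin(3*w))*exp(-2*w)/2
d/dw[G] - f(w) = -1/2 != 0.

Invalid: d/dw[G] - f = -1/2, which is not 0.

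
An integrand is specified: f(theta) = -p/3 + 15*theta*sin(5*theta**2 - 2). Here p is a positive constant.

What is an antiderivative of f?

Since d/dtheta undoes antidifferentiation here, F'(theta) = f(theta) is required of F(theta).
Check: d/dtheta[-p*theta/3 - 3*cos(5*theta**2 - 2)/2] = -p/3 + 15*theta*sin(5*theta**2 - 2) = f(theta).

An antiderivative is F(theta) = -p*theta/3 - 3*cos(5*theta**2 - 2)/2.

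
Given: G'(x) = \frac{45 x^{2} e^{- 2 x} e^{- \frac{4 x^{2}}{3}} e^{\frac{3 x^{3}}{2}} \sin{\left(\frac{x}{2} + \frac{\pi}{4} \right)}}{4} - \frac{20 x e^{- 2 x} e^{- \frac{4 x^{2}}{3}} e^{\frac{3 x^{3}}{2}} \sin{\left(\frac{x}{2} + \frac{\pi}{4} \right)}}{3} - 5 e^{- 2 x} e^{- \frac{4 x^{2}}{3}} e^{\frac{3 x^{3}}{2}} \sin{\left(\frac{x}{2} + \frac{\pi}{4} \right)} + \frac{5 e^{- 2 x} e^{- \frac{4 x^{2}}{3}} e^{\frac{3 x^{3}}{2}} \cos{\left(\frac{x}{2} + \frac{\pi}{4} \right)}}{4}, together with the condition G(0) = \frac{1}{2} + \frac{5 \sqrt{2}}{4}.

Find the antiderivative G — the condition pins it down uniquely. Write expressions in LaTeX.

Recognize the product-rule pattern: G'(x) = u'v + uv' with u = \frac{5 e^{\frac{3 x^{3}}{2} - \frac{4 x^{2}}{3} - 2 x}}{2}, v = \sin{\left(\frac{x}{2} + \frac{\pi}{4} \right)}, so integration by parts undoes it.
A general antiderivative is \frac{5 e^{\frac{3 x^{3}}{2} - \frac{4 x^{2}}{3} - 2 x} \sin{\left(\frac{x}{2} + \frac{\pi}{4} \right)}}{2} + C.
The condition gives C = \frac{1}{2} + \frac{5 \sqrt{2}}{4} - (\frac{5 \sqrt{2}}{4}) = \frac{1}{2}.
So G(x) = \frac{5 e^{\frac{3 x^{3}}{2} - \frac{4 x^{2}}{3} - 2 x} \sin{\left(\frac{x}{2} + \frac{\pi}{4} \right)}}{2} + \frac{1}{2}.
Check: d/dx[\frac{5 e^{\frac{3 x^{3}}{2} - \frac{4 x^{2}}{3} - 2 x} \sin{\left(\frac{x}{2} + \frac{\pi}{4} \right)}}{2} + \frac{1}{2}] = \frac{45 x^{2} e^{- 2 x} e^{- \frac{4 x^{2}}{3}} e^{\frac{3 x^{3}}{2}} \sin{\left(\frac{x}{2} + \frac{\pi}{4} \right)}}{4} - \frac{20 x e^{- 2 x} e^{- \frac{4 x^{2}}{3}} e^{\frac{3 x^{3}}{2}} \sin{\left(\frac{x}{2} + \frac{\pi}{4} \right)}}{3} - 5 e^{- 2 x} e^{- \frac{4 x^{2}}{3}} e^{\frac{3 x^{3}}{2}} \sin{\left(\frac{x}{2} + \frac{\pi}{4} \right)} + \frac{5 e^{- 2 x} e^{- \frac{4 x^{2}}{3}} e^{\frac{3 x^{3}}{2}} \cos{\left(\frac{x}{2} + \frac{\pi}{4} \right)}}{4} = G'(x).

G(x) = \frac{5 e^{\frac{3 x^{3}}{2} - \frac{4 x^{2}}{3} - 2 x} \sin{\left(\frac{x}{2} + \frac{\pi}{4} \right)}}{2} + \frac{1}{2}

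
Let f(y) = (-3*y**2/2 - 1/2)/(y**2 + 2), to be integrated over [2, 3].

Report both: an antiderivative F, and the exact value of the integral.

Any candidate F(y) must reproduce f(y) exactly when differentiated.
F(y) = -3*y/2 + 5*sqrt(2)*atan(sqrt(2)*y/2)/4 is an antiderivative of f.
Check: d/dy[-3*y/2 + 5*sqrt(2)*atan(sqrt(2)*y/2)/4] = (-3*y**2 - 1)/(2*y**2 + 4), which equals f(y).
F(3) = -9/2 + 5*sqrt(2)*atan(3*sqrt(2)/2)/4; F(2) = -3 + 5*sqrt(2)*atan(sqrt(2))/4.
Integral = F(3) - F(2) = -5*sqrt(2)*atan(sqrt(2))/4 - 3/2 + 5*sqrt(2)*atan(3*sqrt(2)/2)/4.

Antiderivative: F(y) = -3*y/2 + 5*sqrt(2)*atan(sqrt(2)*y/2)/4; value = -5*sqrt(2)*atan(sqrt(2))/4 - 3/2 + 5*sqrt(2)*atan(3*sqrt(2)/2)/4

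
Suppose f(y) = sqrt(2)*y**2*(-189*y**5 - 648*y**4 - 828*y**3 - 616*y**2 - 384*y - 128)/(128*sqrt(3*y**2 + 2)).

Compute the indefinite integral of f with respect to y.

f has the shape u'v + uv' for u = -sqrt(3*y**2/2 + 1)/3 and v = (3*y**2/4 + y)**3 — it is the derivative of the product u*v.
Check: d/dy[-(3*y**2/4 + y)**3*sqrt(3*y**2/2 + 1)/3] = sqrt(2)*(-189*y**7 - 648*y**6 - 828*y**5 - 616*y**4 - 384*y**3 - 128*y**2)/(128*sqrt(3*y**2 + 2)), which equals f(y).

F(y) = -(3*y**2/4 + y)**3*sqrt(3*y**2/2 + 1)/3 + C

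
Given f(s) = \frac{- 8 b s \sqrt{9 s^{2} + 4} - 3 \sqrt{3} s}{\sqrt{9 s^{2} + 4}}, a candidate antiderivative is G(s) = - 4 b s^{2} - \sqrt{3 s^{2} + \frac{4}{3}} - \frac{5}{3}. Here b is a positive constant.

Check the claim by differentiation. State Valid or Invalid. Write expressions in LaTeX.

d/ds[G] = \frac{- 8 b s \sqrt{9 s^{2} + 4} - 3 \sqrt{3} s}{\sqrt{9 s^{2} + 4}}
This equals f(s) exactly, so the claim holds.

Valid - the claim checks out under differentiation.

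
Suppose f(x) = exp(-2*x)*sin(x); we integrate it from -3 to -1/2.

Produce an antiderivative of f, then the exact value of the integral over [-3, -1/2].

Antiderivative: F(x) = -2*exp(-2*x)*sin(x)/5 - exp(-2*x)*cos(x)/5; value = exp(6)*cos(3)/5 - 2*exp(6)*sin(3)/5 - exp(1)*cos(1/2)/5 + 2*exp(1)*sin(1/2)/5

A candidate is checked by its d/dx: the result must match f(x).
F(x) = -2*exp(-2*x)*sin(x)/5 - exp(-2*x)*cos(x)/5 is an antiderivative of f.
Check: d/dx[-2*exp(-2*x)*sin(x)/5 - exp(-2*x)*cos(x)/5] = exp(-2*x)*sin(x) = f(x).
F(-1/2) = -exp(1)*cos(1/2)/5 + 2*exp(1)*sin(1/2)/5; F(-3) = 2*exp(6)*sin(3)/5 - exp(6)*cos(3)/5.
Integral = F(-1/2) - F(-3) = exp(6)*cos(3)/5 - 2*exp(6)*sin(3)/5 - exp(1)*cos(1/2)/5 + 2*exp(1)*sin(1/2)/5.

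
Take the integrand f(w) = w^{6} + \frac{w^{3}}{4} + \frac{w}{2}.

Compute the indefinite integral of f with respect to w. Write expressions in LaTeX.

F(w) = \frac{w^{2} \left(16 w^{5} + 7 w^{2} + 28\right)}{112} + C

The integrand splits into summands that can be handled one at a time.
Check: d/dw[\frac{w^{2} \left(16 w^{5} + 7 w^{2} + 28\right)}{112}] = w^{6} + \frac{w^{3}}{4} + \frac{w}{2} = f(w).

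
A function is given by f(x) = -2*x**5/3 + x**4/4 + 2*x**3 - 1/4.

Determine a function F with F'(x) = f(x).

An antiderivative is F(x) = -x*(20*x**5 - 9*x**4 - 90*x**3 + 45)/180.

Integrate term by term and add the pieces.
Check: d/dx[-x*(20*x**5 - 9*x**4 - 90*x**3 + 45)/180] = -2*x**5/3 + x**4/4 + 2*x**3 - 1/4 = f(x).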